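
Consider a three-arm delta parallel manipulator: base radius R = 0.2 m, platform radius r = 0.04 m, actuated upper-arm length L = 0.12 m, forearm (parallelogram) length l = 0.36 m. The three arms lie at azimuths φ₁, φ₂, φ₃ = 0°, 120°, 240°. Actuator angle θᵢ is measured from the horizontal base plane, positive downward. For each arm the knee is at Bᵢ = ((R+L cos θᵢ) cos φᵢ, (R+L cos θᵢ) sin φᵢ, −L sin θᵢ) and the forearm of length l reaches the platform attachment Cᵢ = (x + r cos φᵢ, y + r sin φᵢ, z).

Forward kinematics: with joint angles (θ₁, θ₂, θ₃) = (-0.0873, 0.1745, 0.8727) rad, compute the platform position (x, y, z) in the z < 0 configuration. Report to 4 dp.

(0.0544, 0.0593, -0.2641)

arm 1 at φ=0.0°: ρ1 = 0.2795;  O1 = (0.2795, 0.0000, 0.0105)
arm 2 at φ=120.0°: ρ2 = 0.2782;  O2 = (-0.1391, 0.2409, -0.0208)
arm 3 at φ=240.0°: ρ3 = 0.2371;  O3 = (-0.1186, -0.2054, -0.0919)
eliminate P² terms by subtracting sphere 1 from 2 and 3
[-0.8373 0.4818 -0.0626]·P = -0.0004;  [-0.7962 -0.4107 -0.2048]·P = -0.0136
Cramer: x(z) = 0.0092-0.1710z;  y(z) = 0.0151-0.1672z
into |P−O₁|² = l²: 1.0572z² + 0.0664z + -0.0562 = 0;  Δ = 0.2420;  z = -0.2641 or 0.2013 → z<0 root = -0.2641
x = 0.0544, y = 0.0593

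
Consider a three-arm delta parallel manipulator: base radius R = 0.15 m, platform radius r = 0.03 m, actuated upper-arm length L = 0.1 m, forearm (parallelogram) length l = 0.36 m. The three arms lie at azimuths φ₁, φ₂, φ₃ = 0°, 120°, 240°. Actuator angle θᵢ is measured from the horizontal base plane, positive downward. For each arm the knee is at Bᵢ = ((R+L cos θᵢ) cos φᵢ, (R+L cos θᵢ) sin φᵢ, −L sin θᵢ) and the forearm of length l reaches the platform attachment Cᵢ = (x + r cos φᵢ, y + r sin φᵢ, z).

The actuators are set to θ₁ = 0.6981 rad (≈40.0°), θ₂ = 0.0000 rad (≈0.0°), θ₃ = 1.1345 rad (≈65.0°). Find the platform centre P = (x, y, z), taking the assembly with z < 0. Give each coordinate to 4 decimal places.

arm 1 at φ=0.0°: e+L cos θ1 = 0.1966;  S1 = (0.1966, 0.0000, -0.0643)
S2 = (0.2200·cos120.0°, 0.2200·sin120.0°, 0.0000) = (-0.1100, 0.1905, 0.0000)
arm 3 at φ=240.0°: e+L cos θ3 = 0.1623;  S3 = (-0.0811, -0.1405, -0.0906)
|S₂|²−|S₁|² = 0.0056;  |S₃|²−|S₁|² = -0.0082
[-0.6132 0.3811 0.1286]·P = 0.0056;  [-0.5555 -0.2810 -0.0527]·P = -0.0082
det = 0.3840;  x = 0.0041+0.0418z,  y = 0.0213+-0.2701z
quadratic in z: (1.0747)z²+(0.1010)z+(-0.0879)=0, √Δ=0.6231 → z ∈ {-0.3369, 0.2429}; z = -0.3369 (taking z<0)
x = -0.0100, y = 0.1123

(-0.0100, 0.1123, -0.3369)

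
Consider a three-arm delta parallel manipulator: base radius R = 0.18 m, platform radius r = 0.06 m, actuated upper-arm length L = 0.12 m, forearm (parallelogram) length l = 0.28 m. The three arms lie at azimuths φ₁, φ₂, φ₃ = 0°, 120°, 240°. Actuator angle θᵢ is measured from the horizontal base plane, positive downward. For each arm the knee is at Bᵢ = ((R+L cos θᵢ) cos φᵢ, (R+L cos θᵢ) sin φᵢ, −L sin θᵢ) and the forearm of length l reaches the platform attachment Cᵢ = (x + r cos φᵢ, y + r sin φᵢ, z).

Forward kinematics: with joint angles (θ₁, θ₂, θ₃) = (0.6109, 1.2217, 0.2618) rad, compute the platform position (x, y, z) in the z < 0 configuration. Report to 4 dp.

S1 = (0.2183·cos0.0°, 0.2183·sin0.0°, -0.0688) = (0.2183, 0.0000, -0.0688)
S2 = (0.1610·cos120.0°, 0.1610·sin120.0°, -0.1128) = (-0.0805, 0.1395, -0.1128)
φ3=240.0°: virtual centre (-0.1180, -0.2043, -0.0311), radius l
|S₂|²−|S₁|² = -0.0137;  |S₃|²−|S₁|² = 0.0042
linear system: -0.5976x+0.2789y = -0.0137−-0.0879z; -0.6725x+-0.4086y = 0.0042−0.0755z
det = 0.4318;  x = 0.0103+-0.0343z,  y = -0.0273+0.2414z
into |P−S₁|² = l²: 1.0595z² + 0.1388z + -0.0296 = 0;  Δ = 0.1449;  z = -0.2451 or 0.1141 → z<0 root = -0.2451
x = 0.0187, y = -0.0864

(0.0187, -0.0864, -0.2451)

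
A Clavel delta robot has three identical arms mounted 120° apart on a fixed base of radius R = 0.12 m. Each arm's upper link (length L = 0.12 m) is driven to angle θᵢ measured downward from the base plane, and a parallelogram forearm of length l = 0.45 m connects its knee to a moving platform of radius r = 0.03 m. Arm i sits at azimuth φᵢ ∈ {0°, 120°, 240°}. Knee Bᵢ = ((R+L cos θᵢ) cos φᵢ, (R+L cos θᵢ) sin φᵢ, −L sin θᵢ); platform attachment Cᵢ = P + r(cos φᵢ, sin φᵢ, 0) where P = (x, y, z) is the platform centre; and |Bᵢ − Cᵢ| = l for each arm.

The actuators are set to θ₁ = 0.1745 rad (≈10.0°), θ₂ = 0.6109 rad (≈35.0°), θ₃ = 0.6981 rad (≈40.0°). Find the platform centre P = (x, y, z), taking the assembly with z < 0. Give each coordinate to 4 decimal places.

(0.0857, 0.0144, -0.4536)

φ1=0.0°: virtual centre (0.2082, 0.0000, -0.0208), radius l
φ2=120.0°: virtual centre (-0.0941, 0.1631, -0.0688), radius l
arm 3 at φ=240.0°: ρ3 = 0.1819;  O3 = (-0.0910, -0.1576, -0.0771)
subtract pairs → two planes through P
[-0.6047 0.3261 -0.0960]·P = -0.0036;  [-0.5983 -0.3151 -0.1126]·P = -0.0047
Cramer: x(z) = 0.0069-0.1737z;  y(z) = 0.0019-0.0276z
into |P−O₁|² = l²: 1.0309z² + 0.1115z + -0.1616 = 0;  Δ = 0.6786;  z = -0.4536 or 0.3455 → z<0 root = -0.4536
x = 0.0857, y = 0.0144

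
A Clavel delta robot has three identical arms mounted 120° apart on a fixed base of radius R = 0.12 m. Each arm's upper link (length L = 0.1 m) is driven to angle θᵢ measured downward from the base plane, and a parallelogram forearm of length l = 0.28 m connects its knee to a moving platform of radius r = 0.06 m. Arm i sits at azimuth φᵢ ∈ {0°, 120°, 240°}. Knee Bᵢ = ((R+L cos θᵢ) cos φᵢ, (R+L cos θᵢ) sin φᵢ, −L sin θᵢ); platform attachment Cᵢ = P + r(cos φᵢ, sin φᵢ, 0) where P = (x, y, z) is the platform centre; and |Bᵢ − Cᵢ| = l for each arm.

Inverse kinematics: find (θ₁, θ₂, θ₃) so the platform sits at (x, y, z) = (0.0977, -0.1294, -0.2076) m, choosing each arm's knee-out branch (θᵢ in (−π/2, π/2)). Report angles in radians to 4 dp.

θ₁ = -0.3496, θ₂ = 1.2216, θ₃ = -0.0877

arm 1 (φ=0.0°): x'=0.0977, y'=-0.1294
  e−x'=-0.0377;  (l²−L²−(e−x')²−y'²−z²)/2L = 0.0357
  √(A²+B²)=0.2110;  θ1 = -1.7504+1.4009 ≈ -0.3496
φ2=120.0° → target in arm frame (-0.1609, -0.0199)
  e−x'=0.2209;  (l²−L²−(e−x')²−y'²−z²)/2L = -0.1195
  θ2 = atan2(B,A) + arccos(C/0.3032) = 1.2216
φ3=240.0° → target in arm frame (0.0632, 0.1493)
  A=-0.0032, B=-0.2076, C=(l²−L²−A²−y'²−z²)/(2L)=0.0150
  √(A²+B²)=0.2076;  θ3 = -1.5863+1.4985 ≈ -0.0877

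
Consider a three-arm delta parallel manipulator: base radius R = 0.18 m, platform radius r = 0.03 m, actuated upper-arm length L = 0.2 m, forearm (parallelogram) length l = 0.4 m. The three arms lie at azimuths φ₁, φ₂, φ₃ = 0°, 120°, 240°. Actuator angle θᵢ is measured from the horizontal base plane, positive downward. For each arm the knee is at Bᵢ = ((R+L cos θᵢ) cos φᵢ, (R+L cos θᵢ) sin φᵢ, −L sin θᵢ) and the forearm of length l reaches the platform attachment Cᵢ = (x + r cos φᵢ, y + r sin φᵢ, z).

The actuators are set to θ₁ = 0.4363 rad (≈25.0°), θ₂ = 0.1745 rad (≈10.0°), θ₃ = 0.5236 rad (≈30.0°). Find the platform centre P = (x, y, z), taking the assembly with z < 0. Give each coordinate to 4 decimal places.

centre 1 = (0.3313·cos0.0°, 0.3313·sin0.0°, -0.0845) = (0.3313, 0.0000, -0.0845)
centre 2 = (0.3470·cos120.0°, 0.3470·sin120.0°, -0.0347) = (-0.1735, 0.3005, -0.0347)
arm 3 at φ=240.0°: (R−r)+L cos θ3 = 0.3232;  centre 3 = (-0.1616, -0.2799, -0.1000)
subtract pairs → two planes through P
linear system: -1.0095x+0.6010y = 0.0047−0.0996z; -0.9857x+-0.5598y = -0.0024−-0.0310z
det = 1.1575;  x = -0.0010+0.0321z,  y = 0.0061+-0.1118z
quadratic in z: (1.0135)z²+(0.1463)z+(-0.0424)=0, √Δ=0.4397 → z ∈ {-0.2891, 0.1447}; z = -0.2891 (taking z<0)
x = -0.0103, y = 0.0384

(-0.0103, 0.0384, -0.2891)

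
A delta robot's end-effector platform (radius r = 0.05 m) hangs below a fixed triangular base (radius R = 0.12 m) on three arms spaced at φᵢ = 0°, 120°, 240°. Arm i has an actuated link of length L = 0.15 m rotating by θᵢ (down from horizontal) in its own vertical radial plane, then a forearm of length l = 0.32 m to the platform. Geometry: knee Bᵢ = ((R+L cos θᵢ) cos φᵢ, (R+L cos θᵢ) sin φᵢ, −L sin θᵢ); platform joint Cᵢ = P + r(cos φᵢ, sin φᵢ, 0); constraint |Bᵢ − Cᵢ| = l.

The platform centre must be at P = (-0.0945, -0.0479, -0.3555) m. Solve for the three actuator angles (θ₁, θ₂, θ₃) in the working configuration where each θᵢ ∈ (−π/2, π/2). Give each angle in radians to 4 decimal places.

θ₁ = 1.1348, θ₂ = 0.7855, θ₃ = 0.4365

arm 1 (φ=0.0°): x'=-0.0945, y'=-0.0479
  A cos θ + B sin θ = C:  0.1645·cos θ + -0.3555·sin θ = -0.2528
  √(A²+B²)=0.3917;  θ1 = -1.1374+2.2722 ≈ 1.1348
rotate P by −φ2: (0.0058, 0.1058, -0.3555)
  A=0.0642, B=-0.3555, C=(l²−L²−A²−y'²−z²)/(2L)=-0.2060
  θ2 = atan2(B,A) + arccos(C/0.3613) = 0.7855
arm 3 (φ=240.0°): x'=0.0887, y'=-0.0579
  e−x'=-0.0187;  (l²−L²−(e−x')²−y'²−z²)/2L = -0.1673
  √(A²+B²)=0.3560;  θ3 = -1.6234+2.0600 ≈ 0.4365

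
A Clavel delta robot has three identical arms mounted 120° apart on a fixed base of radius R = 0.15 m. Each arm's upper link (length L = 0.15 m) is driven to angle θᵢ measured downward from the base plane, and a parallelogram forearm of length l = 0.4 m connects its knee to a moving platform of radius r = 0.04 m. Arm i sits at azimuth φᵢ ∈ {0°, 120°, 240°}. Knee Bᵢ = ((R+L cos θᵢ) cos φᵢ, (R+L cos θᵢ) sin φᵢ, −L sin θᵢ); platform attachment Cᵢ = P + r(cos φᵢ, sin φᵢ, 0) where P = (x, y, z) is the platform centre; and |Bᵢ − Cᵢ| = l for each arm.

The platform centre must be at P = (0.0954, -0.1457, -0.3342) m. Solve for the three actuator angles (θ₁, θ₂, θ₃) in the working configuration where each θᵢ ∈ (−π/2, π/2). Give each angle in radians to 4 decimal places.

rotate P by −φ1: (0.0954, -0.1457, -0.3342)
  A cos θ + B sin θ = C:  0.0146·cos θ + -0.3342·sin θ = 0.0146
  γ=atan2(-0.3342,0.0146)=-1.5271;  ψ=arccos(0.0435)=1.5273;  θ1=γ+ψ≈0.0001
arm 2 (φ=120.0°): x'=-0.1739, y'=-0.0098
  e−x'=0.2839;  (l²−L²−(e−x')²−y'²−z²)/2L = -0.1829
  γ=atan2(-0.3342,0.2839)=-0.8666;  ψ=arccos(-0.4171)=2.0011;  θ2=γ+ψ≈1.1344
arm 3 (φ=240.0°): x'=0.0785, y'=0.1555
  A cos θ + B sin θ = C:  0.0315·cos θ + -0.3342·sin θ = 0.0022
  γ=atan2(-0.3342,0.0315)=-1.4768;  ψ=arccos(0.0064)=1.5644;  θ3=γ+ψ≈0.0876

θ₁ = 0.0001, θ₂ = 1.1344, θ₃ = 0.0876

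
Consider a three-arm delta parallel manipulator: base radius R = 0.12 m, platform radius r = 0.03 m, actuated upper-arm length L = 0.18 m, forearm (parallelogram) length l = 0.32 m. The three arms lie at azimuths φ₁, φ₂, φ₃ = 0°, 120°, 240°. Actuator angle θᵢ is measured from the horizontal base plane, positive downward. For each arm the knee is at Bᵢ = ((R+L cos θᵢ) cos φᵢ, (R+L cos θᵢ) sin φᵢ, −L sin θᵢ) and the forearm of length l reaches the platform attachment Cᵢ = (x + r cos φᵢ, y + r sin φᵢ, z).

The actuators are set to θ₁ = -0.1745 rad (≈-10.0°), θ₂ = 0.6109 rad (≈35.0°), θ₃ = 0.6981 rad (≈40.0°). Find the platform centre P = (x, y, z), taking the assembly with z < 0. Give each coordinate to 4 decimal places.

arm 1 at φ=0.0°: e+L cos θ1 = 0.2673;  O1 = (0.2673, 0.0000, 0.0313)
O2 = (0.2374·cos120.0°, 0.2374·sin120.0°, -0.1032) = (-0.1187, 0.2056, -0.1032)
arm 3 at φ=240.0°: e+L cos θ3 = 0.2279;  O3 = (-0.1139, -0.1974, -0.1157)
eliminate P² terms by subtracting sphere 1 from 2 and 3
[-0.7720 0.4113 -0.2690]·P = -0.0054;  [-0.7624 -0.3947 -0.2939]·P = -0.0071
Cramer: x(z) = 0.0081-0.3672z;  y(z) = 0.0022-0.0352z
sphere 1 gives Az²+Bz+C=0 with A=1.1361, B=0.1277, C=-0.0343;  B²−4AC=0.1720;  roots -0.2387, 0.1264;  negative root z = -0.2387
x = 0.0958, y = 0.0106

(0.0958, 0.0106, -0.2387)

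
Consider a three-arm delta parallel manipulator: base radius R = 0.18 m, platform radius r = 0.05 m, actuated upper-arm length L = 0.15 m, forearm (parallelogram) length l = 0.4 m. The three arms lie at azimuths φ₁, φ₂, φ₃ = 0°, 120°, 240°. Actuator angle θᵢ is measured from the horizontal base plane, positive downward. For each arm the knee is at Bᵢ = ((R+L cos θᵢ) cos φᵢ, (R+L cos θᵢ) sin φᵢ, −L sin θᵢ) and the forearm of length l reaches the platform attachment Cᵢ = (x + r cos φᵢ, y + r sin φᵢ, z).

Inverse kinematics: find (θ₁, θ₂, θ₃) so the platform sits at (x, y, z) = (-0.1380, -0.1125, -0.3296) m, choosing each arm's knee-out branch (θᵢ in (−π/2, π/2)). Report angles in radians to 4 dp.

rotate P by −φ1: (-0.1380, -0.1125, -0.3296)
  e−x'=0.2680;  (l²−L²−(e−x')²−y'²−z²)/2L = -0.1854
  γ=atan2(-0.3296,0.2680)=-0.8881;  ψ=arccos(-0.4364)=2.0224;  θ1=γ+ψ≈1.1343
arm 2 (φ=120.0°): x'=-0.0284, y'=0.1758
  e−x'=0.1584;  (l²−L²−(e−x')²−y'²−z²)/2L = -0.0904
  γ=atan2(-0.3296,0.1584)=-1.1227;  ψ=arccos(-0.2473)=1.8207;  θ2=γ+ψ≈0.6979
arm 3 (φ=240.0°): x'=0.1664, y'=-0.0633
  A=-0.0364, B=-0.3296, C=(l²−L²−A²−y'²−z²)/(2L)=0.0784
  √(A²+B²)=0.3316;  θ3 = -1.6809+1.3320 ≈ -0.3489

θ₁ = 1.1343, θ₂ = 0.6979, θ₃ = -0.3489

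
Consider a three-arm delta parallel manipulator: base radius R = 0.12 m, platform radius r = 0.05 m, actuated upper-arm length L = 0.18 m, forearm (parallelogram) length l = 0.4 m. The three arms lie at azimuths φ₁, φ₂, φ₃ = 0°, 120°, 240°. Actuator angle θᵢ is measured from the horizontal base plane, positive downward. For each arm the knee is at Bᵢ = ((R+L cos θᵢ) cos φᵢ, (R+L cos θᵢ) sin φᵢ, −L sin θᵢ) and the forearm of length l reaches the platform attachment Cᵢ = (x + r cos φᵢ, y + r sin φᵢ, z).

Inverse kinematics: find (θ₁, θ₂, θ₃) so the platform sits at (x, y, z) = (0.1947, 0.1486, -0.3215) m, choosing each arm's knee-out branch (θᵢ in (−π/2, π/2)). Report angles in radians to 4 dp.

arm 1 (φ=0.0°): x'=0.1947, y'=0.1486
  e−x'=-0.1247;  (l²−L²−(e−x')²−y'²−z²)/2L = -0.0372
  γ=atan2(-0.3215,-0.1247)=-1.9408;  ψ=arccos(-0.1079)=1.6789;  θ1=γ+ψ≈-0.2619
φ2=120.0° → target in arm frame (0.0313, -0.2429)
  e−x'=0.0387;  (l²−L²−(e−x')²−y'²−z²)/2L = -0.1007
  √(A²+B²)=0.3238;  θ2 = -1.4511+1.8871 ≈ 0.4360
rotate P by −φ3: (-0.2260, 0.0943, -0.3215)
  A cos θ + B sin θ = C:  0.2960·cos θ + -0.3215·sin θ = -0.2008
  θ3 = atan2(B,A) + arccos(C/0.4370) = 1.2217

θ₁ = -0.2619, θ₂ = 0.4360, θ₃ = 1.2217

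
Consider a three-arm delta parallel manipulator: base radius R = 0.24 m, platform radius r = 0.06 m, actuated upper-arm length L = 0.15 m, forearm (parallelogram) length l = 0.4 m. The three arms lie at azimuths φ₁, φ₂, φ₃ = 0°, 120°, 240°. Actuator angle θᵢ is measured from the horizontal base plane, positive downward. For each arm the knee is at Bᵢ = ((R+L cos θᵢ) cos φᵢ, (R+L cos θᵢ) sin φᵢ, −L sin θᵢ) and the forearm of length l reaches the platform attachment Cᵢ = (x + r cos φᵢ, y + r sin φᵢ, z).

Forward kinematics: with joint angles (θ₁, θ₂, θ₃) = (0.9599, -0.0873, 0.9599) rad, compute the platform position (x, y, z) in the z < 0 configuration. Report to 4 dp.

(-0.0606, 0.1050, -0.3285)

φ1=0.0°: virtual centre (0.2660, 0.0000, -0.1229), radius l
arm 2 at φ=120.0°: ρ2 = 0.3294;  O2 = (-0.1647, 0.2853, 0.0131)
arm 3 at φ=240.0°: ρ3 = 0.2660;  O3 = (-0.1330, -0.2304, -0.1229)
eliminate P² terms by subtracting sphere 1 from 2 and 3
[-0.8615 0.5706 0.2719]·P = 0.0228;  [-0.7981 -0.4608 0.0000]·P = 0.0000
Cramer: x(z) = -0.0123+0.1470z;  y(z) = 0.0214-0.2546z
into |P−O₁|² = l²: 1.0864z² + 0.1530z + -0.0670 = 0;  Δ = 0.3144;  z = -0.3285 or 0.1876 → z<0 root = -0.3285
x = -0.0606, y = 0.1050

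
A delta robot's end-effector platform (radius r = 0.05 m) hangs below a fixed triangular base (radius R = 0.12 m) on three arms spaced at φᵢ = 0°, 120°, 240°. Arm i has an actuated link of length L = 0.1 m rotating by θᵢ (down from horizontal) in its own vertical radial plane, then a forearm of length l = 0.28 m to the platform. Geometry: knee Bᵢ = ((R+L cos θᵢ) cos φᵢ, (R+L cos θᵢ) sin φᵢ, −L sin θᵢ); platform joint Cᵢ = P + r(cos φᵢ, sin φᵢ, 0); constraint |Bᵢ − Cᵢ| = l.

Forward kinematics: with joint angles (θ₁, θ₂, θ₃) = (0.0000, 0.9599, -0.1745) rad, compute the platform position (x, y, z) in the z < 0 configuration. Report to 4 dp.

arm 1 at φ=0.0°: e+L cos θ1 = 0.1700;  O1 = (0.1700, 0.0000, 0.0000)
O2 = (0.1274·cos120.0°, 0.1274·sin120.0°, -0.0819) = (-0.0637, 0.1103, -0.0819)
O3 = (0.1685·cos240.0°, 0.1685·sin240.0°, 0.0174) = (-0.0842, -0.1459, 0.0174)
subtract pairs → two planes through P
linear system: -0.4674x+0.2206y = -0.0060−-0.1638z; -0.5085x+-0.2918y = -0.0002−0.0347z
Cramer: x(z) = 0.0072-0.1615z;  y(z) = -0.0118+0.4004z
quadratic in z: (1.1864)z²+(0.0431)z+(-0.0518)=0, √Δ=0.4975 → z ∈ {-0.2278, 0.1915}; z = -0.2278 (taking z<0)
x = 0.0440, y = -0.1030

(0.0440, -0.1030, -0.2278)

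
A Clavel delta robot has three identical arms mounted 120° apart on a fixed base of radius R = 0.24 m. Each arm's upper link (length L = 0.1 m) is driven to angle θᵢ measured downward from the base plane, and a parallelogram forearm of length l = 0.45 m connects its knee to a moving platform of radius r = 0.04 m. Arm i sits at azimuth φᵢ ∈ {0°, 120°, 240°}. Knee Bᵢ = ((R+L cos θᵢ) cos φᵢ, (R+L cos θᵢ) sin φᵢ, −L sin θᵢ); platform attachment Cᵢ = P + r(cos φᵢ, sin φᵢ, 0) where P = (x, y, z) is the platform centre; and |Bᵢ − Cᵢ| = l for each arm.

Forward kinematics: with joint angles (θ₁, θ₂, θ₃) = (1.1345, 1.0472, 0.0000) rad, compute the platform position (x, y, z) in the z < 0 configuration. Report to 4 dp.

(-0.0629, -0.0919, -0.4083)

φ1=0.0°: virtual centre (0.2423, 0.0000, -0.0906), radius l
φ2=120.0°: virtual centre (-0.1250, 0.2165, -0.0866), radius l
arm 3 at φ=240.0°: ρ3 = 0.3000;  S3 = (-0.1500, -0.2598, 0.0000)
eliminate P² terms by subtracting sphere 1 from 2 and 3
plane₁₂: -0.7345x+0.4330y+0.0081z = 0.0031
Cramer: x(z) = -0.0161+0.1146z;  y(z) = -0.0201+0.1758z
quadratic in z: (1.0440)z²+(0.1150)z+(-0.1271)=0, √Δ=0.7377 → z ∈ {-0.4083, 0.2982}; z = -0.4083 (taking z<0)
x = -0.0629, y = -0.0919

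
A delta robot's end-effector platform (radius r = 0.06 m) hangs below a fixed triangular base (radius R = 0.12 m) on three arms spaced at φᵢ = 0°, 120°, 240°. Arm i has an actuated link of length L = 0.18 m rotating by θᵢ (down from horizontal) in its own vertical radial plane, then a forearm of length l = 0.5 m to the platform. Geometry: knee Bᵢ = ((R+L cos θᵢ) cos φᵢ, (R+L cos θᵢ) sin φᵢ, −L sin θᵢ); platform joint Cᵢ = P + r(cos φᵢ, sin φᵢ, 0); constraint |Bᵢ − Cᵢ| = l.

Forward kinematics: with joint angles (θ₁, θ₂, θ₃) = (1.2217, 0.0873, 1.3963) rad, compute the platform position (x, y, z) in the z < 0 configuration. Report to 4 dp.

O1 = (0.1216·cos0.0°, 0.1216·sin0.0°, -0.1691) = (0.1216, 0.0000, -0.1691)
O2 = (0.2393·cos120.0°, 0.2393·sin120.0°, -0.0157) = (-0.1197, 0.2073, -0.0157)
O3 = (0.0913·cos240.0°, 0.0913·sin240.0°, -0.1773) = (-0.0456, -0.0790, -0.1773)
subtract pairs → two planes through P
[-0.4825 0.4145 0.3069]·P = 0.0141;  [-0.3344 -0.1580 -0.0162]·P = -0.0036
Cramer: x(z) = -0.0034+0.1944z;  y(z) = 0.0302-0.5141z
sphere 1 gives Az²+Bz+C=0 with A=1.3021, B=0.2587, C=-0.2049;  B²−4AC=1.1340;  roots -0.5082, 0.3096;  negative root z = -0.5082
x = -0.1022, y = 0.2915

(-0.1022, 0.2915, -0.5082)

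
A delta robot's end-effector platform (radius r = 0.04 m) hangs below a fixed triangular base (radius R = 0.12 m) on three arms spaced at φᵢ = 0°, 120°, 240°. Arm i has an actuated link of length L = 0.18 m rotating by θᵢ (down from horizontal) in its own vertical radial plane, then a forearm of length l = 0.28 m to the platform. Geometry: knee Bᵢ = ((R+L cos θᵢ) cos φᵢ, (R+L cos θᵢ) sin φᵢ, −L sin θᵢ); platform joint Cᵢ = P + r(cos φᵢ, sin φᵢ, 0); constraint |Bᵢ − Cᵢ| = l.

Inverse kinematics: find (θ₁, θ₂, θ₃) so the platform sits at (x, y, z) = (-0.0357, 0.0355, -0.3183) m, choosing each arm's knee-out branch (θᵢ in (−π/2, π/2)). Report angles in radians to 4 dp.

rotate P by −φ1: (-0.0357, 0.0355, -0.3183)
  e−x'=0.1157;  (l²−L²−(e−x')²−y'²−z²)/2L = -0.1943
  γ=atan2(-0.3183,0.1157)=-1.2222;  ψ=arccos(-0.5738)=2.1820;  θ1=γ+ψ≈0.9598
rotate P by −φ2: (0.0486, 0.0132, -0.3183)
  A=0.0314, B=-0.3183, C=(l²−L²−A²−y'²−z²)/(2L)=-0.1569
  θ2 = atan2(B,A) + arccos(C/0.3198) = 0.6110
φ3=240.0° → target in arm frame (-0.0129, -0.0487)
  A cos θ + B sin θ = C:  0.0929·cos θ + -0.3183·sin θ = -0.1842
  γ=atan2(-0.3183,0.0929)=-1.2868;  ψ=arccos(-0.5555)=2.1598;  θ3=γ+ψ≈0.8730

θ₁ = 0.9598, θ₂ = 0.6110, θ₃ = 0.8730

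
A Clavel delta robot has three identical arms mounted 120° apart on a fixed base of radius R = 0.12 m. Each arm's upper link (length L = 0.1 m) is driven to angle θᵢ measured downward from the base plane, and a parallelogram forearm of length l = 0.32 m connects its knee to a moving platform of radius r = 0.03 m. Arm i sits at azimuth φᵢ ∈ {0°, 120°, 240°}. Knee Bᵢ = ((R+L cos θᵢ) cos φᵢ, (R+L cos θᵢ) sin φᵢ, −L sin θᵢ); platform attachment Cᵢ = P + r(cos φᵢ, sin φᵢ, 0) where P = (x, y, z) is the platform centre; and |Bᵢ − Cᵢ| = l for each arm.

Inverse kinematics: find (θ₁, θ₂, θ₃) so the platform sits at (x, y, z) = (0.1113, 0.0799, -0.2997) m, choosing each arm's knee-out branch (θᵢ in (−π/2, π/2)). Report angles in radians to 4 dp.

θ₁ = 0.0000, θ₂ = 0.6108, θ₃ = 1.3088

rotate P by −φ1: (0.1113, 0.0799, -0.2997)
  A cos θ + B sin θ = C:  -0.0213·cos θ + -0.2997·sin θ = -0.0213
  √(A²+B²)=0.3005;  θ1 = -1.6417+1.6417 ≈ 0.0000
arm 2 (φ=120.0°): x'=0.0135, y'=-0.1363
  e−x'=0.0765;  (l²−L²−(e−x')²−y'²−z²)/2L = -0.1093
  √(A²+B²)=0.3093;  θ2 = -1.3210+1.9319 ≈ 0.6108
φ3=240.0° → target in arm frame (-0.1248, 0.0564)
  e−x'=0.2148;  (l²−L²−(e−x')²−y'²−z²)/2L = -0.2338
  θ3 = atan2(B,A) + arccos(C/0.3688) = 1.3088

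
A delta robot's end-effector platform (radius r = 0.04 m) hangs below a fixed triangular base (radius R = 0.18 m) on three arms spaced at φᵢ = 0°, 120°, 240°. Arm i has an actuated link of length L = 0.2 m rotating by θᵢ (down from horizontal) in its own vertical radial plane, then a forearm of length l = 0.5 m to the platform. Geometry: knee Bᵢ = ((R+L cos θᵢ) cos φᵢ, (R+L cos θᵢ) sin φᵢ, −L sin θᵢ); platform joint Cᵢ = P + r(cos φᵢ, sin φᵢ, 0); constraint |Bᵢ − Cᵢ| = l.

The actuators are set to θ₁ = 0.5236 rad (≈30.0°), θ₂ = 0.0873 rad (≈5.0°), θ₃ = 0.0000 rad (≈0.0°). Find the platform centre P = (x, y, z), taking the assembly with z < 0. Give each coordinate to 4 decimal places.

φ1=0.0°: virtual centre (0.3132, 0.0000, -0.1000), radius l
φ2=120.0°: virtual centre (-0.1696, 0.2938, -0.0174), radius l
φ3=240.0°: virtual centre (-0.1700, -0.2944, 0.0000), radius l
subtract pairs → two planes through P
plane₁₂: -0.9656x+0.5876y+0.1651z = 0.0073
det = 1.1365;  x = -0.0077+0.1890z,  y = -0.0002+0.0295z
into |P−S₁|² = l²: 1.0366z² + 0.0787z + -0.1370 = 0;  Δ = 0.5744;  z = -0.4036 or 0.3276 → z<0 root = -0.4036
x = -0.0839, y = -0.0121

(-0.0839, -0.0121, -0.4036)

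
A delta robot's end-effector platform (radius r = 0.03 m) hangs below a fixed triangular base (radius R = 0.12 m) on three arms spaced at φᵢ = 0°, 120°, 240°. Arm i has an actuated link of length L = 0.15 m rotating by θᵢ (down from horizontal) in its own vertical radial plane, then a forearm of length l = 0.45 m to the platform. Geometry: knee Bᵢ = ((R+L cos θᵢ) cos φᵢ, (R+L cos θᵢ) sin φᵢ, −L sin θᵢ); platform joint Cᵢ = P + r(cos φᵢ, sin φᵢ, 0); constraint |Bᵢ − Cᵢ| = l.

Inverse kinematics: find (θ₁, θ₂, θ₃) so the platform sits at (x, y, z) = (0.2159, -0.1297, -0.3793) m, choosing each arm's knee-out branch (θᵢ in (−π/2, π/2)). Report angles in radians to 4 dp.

θ₁ = -0.3493, θ₂ = 1.2214, θ₃ = 0.5233

rotate P by −φ1: (0.2159, -0.1297, -0.3793)
  A cos θ + B sin θ = C:  -0.1259·cos θ + -0.3793·sin θ = 0.0115
  √(A²+B²)=0.3996;  θ1 = -1.8913+1.5419 ≈ -0.3493
φ2=120.0° → target in arm frame (-0.2203, -0.1221)
  A cos θ + B sin θ = C:  0.3103·cos θ + -0.3793·sin θ = -0.2502
  θ2 = atan2(B,A) + arccos(C/0.4900) = 1.2214
rotate P by −φ3: (0.0044, 0.2518, -0.3793)
  A=0.0856, B=-0.3793, C=(l²−L²−A²−y'²−z²)/(2L)=-0.1154
  √(A²+B²)=0.3888;  θ3 = -1.3488+1.8721 ≈ 0.5233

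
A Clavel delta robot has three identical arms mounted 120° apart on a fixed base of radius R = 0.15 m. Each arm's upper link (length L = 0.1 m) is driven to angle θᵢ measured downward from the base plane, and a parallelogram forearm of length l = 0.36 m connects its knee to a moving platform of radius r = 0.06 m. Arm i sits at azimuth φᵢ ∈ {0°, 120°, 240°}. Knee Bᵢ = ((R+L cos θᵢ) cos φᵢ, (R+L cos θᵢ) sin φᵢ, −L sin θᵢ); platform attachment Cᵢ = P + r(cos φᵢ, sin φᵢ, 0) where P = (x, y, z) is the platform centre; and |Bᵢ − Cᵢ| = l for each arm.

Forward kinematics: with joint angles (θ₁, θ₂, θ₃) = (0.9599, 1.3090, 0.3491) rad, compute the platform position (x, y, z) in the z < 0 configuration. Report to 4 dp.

centre 1 = (0.1474·cos0.0°, 0.1474·sin0.0°, -0.0819) = (0.1474, 0.0000, -0.0819)
arm 2 at φ=120.0°: ρ2 = 0.1159;  centre 2 = (-0.0579, 0.1004, -0.0966)
arm 3 at φ=240.0°: ρ3 = 0.1840;  centre 3 = (-0.0920, -0.1593, -0.0342)
eliminate P² terms by subtracting sphere 1 from 2 and 3
plane₁₂: -0.4106x+0.2007y+-0.0294z = -0.0057
det = 0.2269;  x = 0.0021+0.0432z,  y = -0.0239+0.2346z
into |P−centre ₁|² = l²: 1.0569z² + 0.1401z + -0.1012 = 0;  Δ = 0.4476;  z = -0.3828 or 0.2502 → z<0 root = -0.3828
x = -0.0144, y = -0.1137

(-0.0144, -0.1137, -0.3828)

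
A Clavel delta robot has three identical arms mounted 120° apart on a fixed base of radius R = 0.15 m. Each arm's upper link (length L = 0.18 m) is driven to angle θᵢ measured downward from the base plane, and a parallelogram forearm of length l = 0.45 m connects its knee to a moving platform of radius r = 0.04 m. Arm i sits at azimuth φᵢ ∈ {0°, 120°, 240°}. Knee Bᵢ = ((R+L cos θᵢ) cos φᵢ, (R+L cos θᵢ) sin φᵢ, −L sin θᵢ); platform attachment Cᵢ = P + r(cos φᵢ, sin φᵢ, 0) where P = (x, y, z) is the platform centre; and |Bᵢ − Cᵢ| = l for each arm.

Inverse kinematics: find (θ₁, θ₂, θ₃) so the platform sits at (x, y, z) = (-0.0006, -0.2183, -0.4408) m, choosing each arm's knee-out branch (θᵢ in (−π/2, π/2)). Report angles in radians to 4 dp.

θ₁ = 0.7857, θ₂ = 1.3093, θ₃ = 0.0874

arm 1 (φ=0.0°): x'=-0.0006, y'=-0.2183
  A=0.1106, B=-0.4408, C=(l²−L²−A²−y'²−z²)/(2L)=-0.2336
  √(A²+B²)=0.4545;  θ1 = -1.3250+2.1106 ≈ 0.7857
arm 2 (φ=120.0°): x'=-0.1888, y'=0.1097
  A=0.2988, B=-0.4408, C=(l²−L²−A²−y'²−z²)/(2L)=-0.3486
  θ2 = atan2(B,A) + arccos(C/0.5325) = 1.3093
φ3=240.0° → target in arm frame (0.1894, 0.1086)
  e−x'=-0.0794;  (l²−L²−(e−x')²−y'²−z²)/2L = -0.1175
  θ3 = atan2(B,A) + arccos(C/0.4479) = 0.0874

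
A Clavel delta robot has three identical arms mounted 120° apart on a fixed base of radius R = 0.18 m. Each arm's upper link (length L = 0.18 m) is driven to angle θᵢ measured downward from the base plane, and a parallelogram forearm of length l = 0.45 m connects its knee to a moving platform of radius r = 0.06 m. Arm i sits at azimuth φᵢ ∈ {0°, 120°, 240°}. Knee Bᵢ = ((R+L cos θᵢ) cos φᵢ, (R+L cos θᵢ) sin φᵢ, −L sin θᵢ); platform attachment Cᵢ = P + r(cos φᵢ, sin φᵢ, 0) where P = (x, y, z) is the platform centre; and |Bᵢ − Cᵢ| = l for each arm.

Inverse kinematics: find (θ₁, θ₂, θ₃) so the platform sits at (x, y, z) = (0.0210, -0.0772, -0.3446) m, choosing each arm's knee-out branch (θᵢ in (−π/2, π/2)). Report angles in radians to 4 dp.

rotate P by −φ1: (0.0210, -0.0772, -0.3446)
  A cos θ + B sin θ = C:  0.0990·cos θ + -0.3446·sin θ = 0.0989
  √(A²+B²)=0.3585;  θ1 = -1.2910+1.2914 ≈ 0.0004
rotate P by −φ2: (-0.0774, 0.0204, -0.3446)
  e−x'=0.1974;  (l²−L²−(e−x')²−y'²−z²)/2L = 0.0333
  √(A²+B²)=0.3971;  θ2 = -1.0507+1.4869 ≈ 0.4362
rotate P by −φ3: (0.0564, 0.0568, -0.3446)
  A cos θ + B sin θ = C:  0.0636·cos θ + -0.3446·sin θ = 0.1224
  θ3 = atan2(B,A) + arccos(C/0.3504) = -0.1743

θ₁ = 0.0004, θ₂ = 0.4362, θ₃ = -0.1743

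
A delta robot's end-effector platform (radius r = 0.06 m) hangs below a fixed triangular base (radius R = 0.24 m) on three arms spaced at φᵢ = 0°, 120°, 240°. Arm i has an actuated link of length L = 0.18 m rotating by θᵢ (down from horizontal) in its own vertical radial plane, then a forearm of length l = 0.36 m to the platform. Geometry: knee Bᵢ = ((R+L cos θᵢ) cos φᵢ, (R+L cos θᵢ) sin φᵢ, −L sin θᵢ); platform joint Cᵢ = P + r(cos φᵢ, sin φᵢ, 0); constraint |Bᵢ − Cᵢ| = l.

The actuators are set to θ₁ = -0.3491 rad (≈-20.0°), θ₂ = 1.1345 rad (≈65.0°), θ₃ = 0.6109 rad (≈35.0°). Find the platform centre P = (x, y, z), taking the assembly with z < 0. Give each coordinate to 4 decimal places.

(0.1000, -0.0553, -0.1923)

φ1=0.0°: virtual centre (0.3491, 0.0000, 0.0616), radius l
centre 2 = (0.2561·cos120.0°, 0.2561·sin120.0°, -0.1631) = (-0.1280, 0.2218, -0.1631)
centre 3 = (0.3274·cos240.0°, 0.3274·sin240.0°, -0.1032) = (-0.1637, -0.2836, -0.1032)
|centre ₂|²−|centre ₁|² = -0.0335;  |centre ₃|²−|centre ₁|² = -0.0078
plane₁₂: -0.9544x+0.4435y+-0.4494z = -0.0335
det = 0.9962;  x = 0.0226+-0.4026z,  y = -0.0270+0.1469z
quadratic in z: (1.1837)z²+(0.1319)z+(-0.0184)=0, √Δ=0.3234 → z ∈ {-0.1923, 0.0809}; z = -0.1923 (taking z<0)
x = 0.1000, y = -0.0553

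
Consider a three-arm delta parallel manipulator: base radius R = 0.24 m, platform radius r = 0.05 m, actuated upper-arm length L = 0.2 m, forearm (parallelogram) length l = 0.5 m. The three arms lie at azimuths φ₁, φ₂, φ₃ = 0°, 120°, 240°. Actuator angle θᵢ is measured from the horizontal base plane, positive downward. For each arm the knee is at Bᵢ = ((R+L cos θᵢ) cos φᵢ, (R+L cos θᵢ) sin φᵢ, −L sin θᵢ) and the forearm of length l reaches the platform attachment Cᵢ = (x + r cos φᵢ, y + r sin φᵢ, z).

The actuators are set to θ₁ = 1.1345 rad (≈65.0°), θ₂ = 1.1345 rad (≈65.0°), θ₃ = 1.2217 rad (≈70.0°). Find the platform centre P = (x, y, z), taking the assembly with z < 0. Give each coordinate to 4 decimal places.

(0.0090, 0.0155, -0.6046)

φ1=0.0°: virtual centre (0.2745, 0.0000, -0.1813), radius l
centre 2 = (0.2745·cos120.0°, 0.2745·sin120.0°, -0.1813) = (-0.1373, 0.2377, -0.1813)
arm 3 at φ=240.0°: ρ3 = 0.2584;  centre 3 = (-0.1292, -0.2238, -0.1879)
subtract pairs → two planes through P
plane₁₂: -0.8236x+0.4755y+0.0000z = 0.0000
det = 0.7525;  x = 0.0039+-0.0084z,  y = 0.0067+-0.0146z
into |P−centre ₁|² = l²: 1.0003z² + 0.3669z + -0.1438 = 0;  Δ = 0.7102;  z = -0.6046 or 0.2378 → z<0 root = -0.6046
x = 0.0090, y = 0.0155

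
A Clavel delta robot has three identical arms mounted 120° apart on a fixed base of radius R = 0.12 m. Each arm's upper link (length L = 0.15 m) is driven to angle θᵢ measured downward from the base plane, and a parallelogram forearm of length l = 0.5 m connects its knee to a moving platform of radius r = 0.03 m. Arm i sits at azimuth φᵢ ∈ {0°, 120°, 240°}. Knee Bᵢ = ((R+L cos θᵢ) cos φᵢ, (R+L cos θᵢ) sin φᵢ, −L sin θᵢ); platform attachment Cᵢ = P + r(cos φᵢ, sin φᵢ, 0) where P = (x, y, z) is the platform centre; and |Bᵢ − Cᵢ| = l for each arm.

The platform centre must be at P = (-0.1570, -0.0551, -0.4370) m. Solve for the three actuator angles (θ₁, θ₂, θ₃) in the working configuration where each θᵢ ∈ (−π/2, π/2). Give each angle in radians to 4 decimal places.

arm 1 (φ=0.0°): x'=-0.1570, y'=-0.0551
  e−x'=0.2470;  (l²−L²−(e−x')²−y'²−z²)/2L = -0.0917
  γ=atan2(-0.4370,0.2470)=-1.0563;  ψ=arccos(-0.1827)=1.7545;  θ1=γ+ψ≈0.6982
arm 2 (φ=120.0°): x'=0.0308, y'=0.1635
  A=0.0592, B=-0.4370, C=(l²−L²−A²−y'²−z²)/(2L)=0.0210
  √(A²+B²)=0.4410;  θ2 = -1.4361+1.5233 ≈ 0.0872
rotate P by −φ3: (0.1262, -0.1084, -0.4370)
  A=-0.0362, B=-0.4370, C=(l²−L²−A²−y'²−z²)/(2L)=0.0782
  √(A²+B²)=0.4385;  θ3 = -1.6535+1.3915 ≈ -0.2620

θ₁ = 0.6982, θ₂ = 0.0872, θ₃ = -0.2620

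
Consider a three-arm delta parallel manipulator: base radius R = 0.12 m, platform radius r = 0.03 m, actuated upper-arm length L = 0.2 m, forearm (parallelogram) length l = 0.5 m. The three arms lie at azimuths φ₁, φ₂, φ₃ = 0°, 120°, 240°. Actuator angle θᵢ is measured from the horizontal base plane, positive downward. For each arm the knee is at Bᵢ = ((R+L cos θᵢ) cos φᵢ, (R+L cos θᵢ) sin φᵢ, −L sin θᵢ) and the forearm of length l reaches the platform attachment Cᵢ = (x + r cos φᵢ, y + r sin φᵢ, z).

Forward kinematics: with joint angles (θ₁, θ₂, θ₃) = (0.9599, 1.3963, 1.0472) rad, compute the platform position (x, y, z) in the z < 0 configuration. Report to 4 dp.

(0.0714, -0.0857, -0.6381)

O1 = (0.2047·cos0.0°, 0.2047·sin0.0°, -0.1638) = (0.2047, 0.0000, -0.1638)
arm 2 at φ=120.0°: e+L cos θ2 = 0.1247;  O2 = (-0.0624, 0.1080, -0.1970)
arm 3 at φ=240.0°: e+L cos θ3 = 0.1900;  O3 = (-0.0950, -0.1645, -0.1732)
eliminate P² terms by subtracting sphere 1 from 2 and 3
[-0.5342 0.2160 -0.0663]·P = -0.0144;  [-0.5994 -0.3291 -0.0188]·P = -0.0026
det = 0.3053;  x = 0.0174+-0.0847z,  y = -0.0236+0.0973z
into |P−O₁|² = l²: 1.0166z² + 0.3548z + -0.1875 = 0;  Δ = 0.8884;  z = -0.6381 or 0.2891 → z<0 root = -0.6381
x = 0.0714, y = -0.0857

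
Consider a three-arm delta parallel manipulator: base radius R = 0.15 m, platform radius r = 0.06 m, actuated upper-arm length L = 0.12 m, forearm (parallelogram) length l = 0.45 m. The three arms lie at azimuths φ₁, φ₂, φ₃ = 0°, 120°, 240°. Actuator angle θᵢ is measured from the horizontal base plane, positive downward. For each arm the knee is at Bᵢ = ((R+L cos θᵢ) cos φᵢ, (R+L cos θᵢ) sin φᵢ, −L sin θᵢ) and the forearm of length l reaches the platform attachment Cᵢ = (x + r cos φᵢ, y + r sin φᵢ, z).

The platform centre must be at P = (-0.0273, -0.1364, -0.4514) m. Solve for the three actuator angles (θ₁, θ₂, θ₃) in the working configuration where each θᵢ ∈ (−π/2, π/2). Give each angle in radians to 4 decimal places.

θ₁ = 0.6977, θ₂ = 0.9594, θ₃ = 0.0869

arm 1 (φ=0.0°): x'=-0.0273, y'=-0.1364
  A=0.1173, B=-0.4514, C=(l²−L²−A²−y'²−z²)/(2L)=-0.2001
  θ1 = atan2(B,A) + arccos(C/0.4664) = 0.6977
φ2=120.0° → target in arm frame (-0.1045, 0.0918)
  A=0.1945, B=-0.4514, C=(l²−L²−A²−y'²−z²)/(2L)=-0.2580
  θ2 = atan2(B,A) + arccos(C/0.4915) = 0.9594
φ3=240.0° → target in arm frame (0.1318, 0.0446)
  A cos θ + B sin θ = C:  -0.0418·cos θ + -0.4514·sin θ = -0.0808
  θ3 = atan2(B,A) + arccos(C/0.4533) = 0.0869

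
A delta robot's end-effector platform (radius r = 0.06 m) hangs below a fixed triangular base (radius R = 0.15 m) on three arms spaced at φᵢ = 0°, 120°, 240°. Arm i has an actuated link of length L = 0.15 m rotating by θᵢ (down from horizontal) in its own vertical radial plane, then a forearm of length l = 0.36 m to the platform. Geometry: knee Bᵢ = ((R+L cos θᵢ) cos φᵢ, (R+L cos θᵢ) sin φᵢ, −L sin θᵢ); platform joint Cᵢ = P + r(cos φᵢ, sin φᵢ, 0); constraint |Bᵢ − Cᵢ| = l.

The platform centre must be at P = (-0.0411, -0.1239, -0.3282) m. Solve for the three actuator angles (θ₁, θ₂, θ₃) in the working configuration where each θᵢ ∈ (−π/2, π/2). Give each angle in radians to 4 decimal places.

φ1=0.0° → target in arm frame (-0.0411, -0.1239)
  A cos θ + B sin θ = C:  0.1311·cos θ + -0.3282·sin θ = -0.1105
  θ1 = atan2(B,A) + arccos(C/0.3534) = 0.6981
φ2=120.0° → target in arm frame (-0.0868, 0.0975)
  A=0.1768, B=-0.3282, C=(l²−L²−A²−y'²−z²)/(2L)=-0.1379
  γ=atan2(-0.3282,0.1768)=-1.0768;  ψ=arccos(-0.3699)=1.9497;  θ2=γ+ψ≈0.8730
φ3=240.0° → target in arm frame (0.1279, 0.0264)
  e−x'=-0.0379;  (l²−L²−(e−x')²−y'²−z²)/2L = -0.0091
  γ=atan2(-0.3282,-0.0379)=-1.6856;  ψ=arccos(-0.0277)=1.5985;  θ3=γ+ψ≈-0.0871

θ₁ = 0.6981, θ₂ = 0.8730, θ₃ = -0.0871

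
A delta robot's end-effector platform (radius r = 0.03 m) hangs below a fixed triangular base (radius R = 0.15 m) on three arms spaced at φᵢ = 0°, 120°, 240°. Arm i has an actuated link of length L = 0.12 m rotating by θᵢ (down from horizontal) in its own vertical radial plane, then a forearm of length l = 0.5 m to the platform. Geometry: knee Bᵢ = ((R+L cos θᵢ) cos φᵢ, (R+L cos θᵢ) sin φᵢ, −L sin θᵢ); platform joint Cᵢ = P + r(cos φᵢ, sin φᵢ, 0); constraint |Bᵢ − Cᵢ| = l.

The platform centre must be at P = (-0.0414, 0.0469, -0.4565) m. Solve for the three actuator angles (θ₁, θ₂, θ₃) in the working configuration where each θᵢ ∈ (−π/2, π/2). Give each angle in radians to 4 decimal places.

θ₁ = 0.3488, θ₂ = -0.0876, θ₃ = 0.2615

rotate P by −φ1: (-0.0414, 0.0469, -0.4565)
  A=0.1614, B=-0.4565, C=(l²−L²−A²−y'²−z²)/(2L)=-0.0043
  √(A²+B²)=0.4842;  θ1 = -1.2310+1.5798 ≈ 0.3488
φ2=120.0° → target in arm frame (0.0613, 0.0124)
  A=0.0587, B=-0.4565, C=(l²−L²−A²−y'²−z²)/(2L)=0.0984
  γ=atan2(-0.4565,0.0587)=-1.4429;  ψ=arccos(0.2137)=1.3554;  θ2=γ+ψ≈-0.0876
arm 3 (φ=240.0°): x'=-0.0199, y'=-0.0593
  A cos θ + B sin θ = C:  0.1399·cos θ + -0.4565·sin θ = 0.0171
  √(A²+B²)=0.4775;  θ3 = -1.2734+1.5349 ≈ 0.2615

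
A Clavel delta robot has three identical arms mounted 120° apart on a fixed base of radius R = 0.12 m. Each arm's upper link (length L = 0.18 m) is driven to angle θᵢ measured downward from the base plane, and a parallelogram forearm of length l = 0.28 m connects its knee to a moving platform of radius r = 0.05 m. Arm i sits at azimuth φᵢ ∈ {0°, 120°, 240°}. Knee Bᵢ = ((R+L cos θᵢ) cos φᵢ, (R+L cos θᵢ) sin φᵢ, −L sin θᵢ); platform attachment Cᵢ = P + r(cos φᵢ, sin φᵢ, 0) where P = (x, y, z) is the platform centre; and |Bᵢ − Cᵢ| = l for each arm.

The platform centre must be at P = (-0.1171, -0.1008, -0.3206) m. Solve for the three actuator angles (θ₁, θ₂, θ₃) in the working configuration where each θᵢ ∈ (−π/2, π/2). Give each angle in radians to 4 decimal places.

arm 1 (φ=0.0°): x'=-0.1171, y'=-0.1008
  A cos θ + B sin θ = C:  0.1871·cos θ + -0.3206·sin θ = -0.2832
  θ1 = atan2(B,A) + arccos(C/0.3712) = 1.3961
φ2=120.0° → target in arm frame (-0.0287, 0.1518)
  A cos θ + B sin θ = C:  0.0987·cos θ + -0.3206·sin θ = -0.2488
  γ=atan2(-0.3206,0.0987)=-1.2720;  ψ=arccos(-0.7418)=2.4065;  θ2=γ+ψ≈1.1345
rotate P by −φ3: (0.1458, -0.0510, -0.3206)
  A cos θ + B sin θ = C:  -0.0758·cos θ + -0.3206·sin θ = -0.1809
  θ3 = atan2(B,A) + arccos(C/0.3294) = 0.3491

θ₁ = 1.3961, θ₂ = 1.1345, θ₃ = 0.3491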